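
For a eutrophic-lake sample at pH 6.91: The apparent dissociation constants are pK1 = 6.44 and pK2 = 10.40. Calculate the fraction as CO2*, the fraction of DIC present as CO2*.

α₀ = 1 / (1 + K1/[H⁺] + K1K2/[H⁺]²) = 1 / (1 + 10^+0.47 + 10^-3.02)
   = 1 / (1 + 2.9512 + 0.00095499) = 1/3.9522 = 0.2530

α₀ = 0.253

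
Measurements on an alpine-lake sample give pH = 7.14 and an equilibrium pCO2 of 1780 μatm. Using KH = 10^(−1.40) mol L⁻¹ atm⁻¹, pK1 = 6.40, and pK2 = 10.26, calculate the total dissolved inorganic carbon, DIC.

DIC = 0.461 mmol/L

[CO2*] = KH · pCO2 = 10^(−1.40) × 1780×10^-6 = 7.086×10^-5 mol/L
α₀ = 1/(1 + K1/[H⁺] + K1K2/[H⁺]²) = 1/(1 + 10^+0.74 + 10^-2.38) = 0.1539
DIC = [CO2*]/α₀ = 7.086×10^-5 / 0.1539 = 0.461 mmol/L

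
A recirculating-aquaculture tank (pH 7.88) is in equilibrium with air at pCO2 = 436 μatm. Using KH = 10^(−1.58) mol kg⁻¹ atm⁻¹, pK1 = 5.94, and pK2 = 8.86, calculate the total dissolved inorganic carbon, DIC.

[CO2*] = KH · pCO2 = 10^(−1.58) × 436×10^-6 = 1.147×10^-5 mol/kg
α₀ = 1/(1 + K1/[H⁺] + K1K2/[H⁺]²) = 1/(1 + 10^+1.94 + 10^+0.96) = 0.01029
DIC = [CO2*]/α₀ = 1.147×10^-5 / 0.01029 = 1.11 mmol/kg

DIC = 1.11 mmol/kg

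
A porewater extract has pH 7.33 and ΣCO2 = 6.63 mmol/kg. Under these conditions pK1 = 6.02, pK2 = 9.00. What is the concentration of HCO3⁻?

[HCO3⁻] = 6.19 mmol/kg

α₁ = 1 / (1 + [H⁺]/K1 + K2/[H⁺]) = 1 / (1 + 10^-1.31 + 10^-1.67)
   = 1 / (1 + 0.048978 + 0.021380) = 1/1.0704 = 0.9343
[HCO3⁻] = α₁ × DIC = 0.9343 × 6.63 = 6.19 mmol/kg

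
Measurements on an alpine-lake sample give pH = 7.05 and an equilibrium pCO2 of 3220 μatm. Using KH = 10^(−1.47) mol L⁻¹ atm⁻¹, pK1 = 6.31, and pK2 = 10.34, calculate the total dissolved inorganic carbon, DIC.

[CO2*] = KH · pCO2 = 10^(−1.47) × 3220×10^-6 = 1.091×10^-4 mol/L
α₀ = 1/(1 + K1/[H⁺] + K1K2/[H⁺]²) = 1/(1 + 10^+0.74 + 10^-2.55) = 0.1539
DIC = [CO2*]/α₀ = 1.091×10^-4 / 0.1539 = 0.709 mmol/L

DIC = 0.709 mmol/L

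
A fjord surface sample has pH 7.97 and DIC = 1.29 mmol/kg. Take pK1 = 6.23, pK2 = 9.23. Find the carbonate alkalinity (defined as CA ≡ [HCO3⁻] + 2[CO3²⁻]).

CA = 1.33 mmol/kg

CA = [HCO3⁻] + 2[CO3²⁻] = (α₁ + 2α₂)·DIC
At pH 7.97: [H⁺]/K1 = 10^-1.74 = 0.018197, K2/[H⁺] = 10^-1.26 = 0.054954
α₁ = 1/(1 + 0.018197 + 0.054954) = 1/1.0732 = 0.9318; α₂ = α₁·K2/[H⁺] = 0.05121
α₁ + 2α₂ = 1.0343
CA = 1.0343 × 1.29 = 1.33 mmol/kg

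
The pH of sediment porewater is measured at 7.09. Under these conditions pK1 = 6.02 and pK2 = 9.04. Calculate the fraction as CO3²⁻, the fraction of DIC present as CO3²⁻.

α₂ = 1 / (1 + [H⁺]/K2 + [H⁺]²/(K1K2)) = 1 / (1 + 10^+1.95 + 10^+0.88)
   = 1 / (1 + 89.125 + 7.5858) = 1/97.711 = 0.01023

α₂ = 0.0102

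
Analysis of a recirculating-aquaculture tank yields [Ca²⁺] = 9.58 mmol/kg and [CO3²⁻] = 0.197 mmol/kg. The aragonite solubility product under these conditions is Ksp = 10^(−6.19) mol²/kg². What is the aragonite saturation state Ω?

Ksp = 10^(−6.19) = 6.457×10^-7
Ω = [Ca²⁺][CO3²⁻]/Ksp = (9.58×10^-3)(0.197×10^-3) / 6.457×10^-7 = 2.92

Ω = 2.92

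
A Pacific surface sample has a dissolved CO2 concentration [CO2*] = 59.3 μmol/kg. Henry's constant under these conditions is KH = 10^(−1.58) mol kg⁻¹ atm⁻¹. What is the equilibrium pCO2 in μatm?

KH = 10^(−1.58) = 2.630×10^-2 mol kg⁻¹ atm⁻¹
pCO2 = [CO2*]/KH = 59.3×10^-6 / 2.630×10^-2 = 2.25×10^-3 atm = 2250 μatm

pCO2 = 2250 μatm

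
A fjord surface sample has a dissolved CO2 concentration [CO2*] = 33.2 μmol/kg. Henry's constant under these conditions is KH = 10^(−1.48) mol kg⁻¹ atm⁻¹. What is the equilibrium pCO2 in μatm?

pCO2 = 1000 μatm

KH = 10^(−1.48) = 3.311×10^-2 mol kg⁻¹ atm⁻¹
pCO2 = [CO2*]/KH = 33.2×10^-6 / 3.311×10^-2 = 1.00×10^-3 atm = 1000 μatm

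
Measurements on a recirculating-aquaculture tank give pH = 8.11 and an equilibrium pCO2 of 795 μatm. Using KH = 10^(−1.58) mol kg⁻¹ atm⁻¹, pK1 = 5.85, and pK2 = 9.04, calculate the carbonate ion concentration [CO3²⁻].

[CO3²⁻] = 0.447 mmol/kg

[CO2*] = KH · pCO2 = 10^(−1.58) × 795×10^-6 = 2.091×10^-5 mol/kg
α₀ = 1/(1 + K1/[H⁺] + K1K2/[H⁺]²) = 1/(1 + 10^+2.26 + 10^+1.33) = 0.004894
DIC = [CO2*]/α₀ = 2.091×10^-5 / 0.004894 = 4.273 mmol/kg
[CO3²⁻] = α₂·DIC; α₂ = 0.1046, so [CO3²⁻] = 0.1046 × 4.273 = 0.447 mmol/kg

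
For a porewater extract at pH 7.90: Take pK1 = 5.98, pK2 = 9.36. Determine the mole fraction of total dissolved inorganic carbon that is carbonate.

α₂ = 0.0331

α₂ = 1 / (1 + [H⁺]/K2 + [H⁺]²/(K1K2)) = 1 / (1 + 10^+1.46 + 10^-0.46)
   = 1 / (1 + 28.840 + 0.34674) = 1/30.187 = 0.03313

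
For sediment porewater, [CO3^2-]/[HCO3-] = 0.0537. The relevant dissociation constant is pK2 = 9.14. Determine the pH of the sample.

From K2 = [H⁺][CO3^2-]/[HCO3-]:  pH = pK2 + log₁₀([CO3^2-]/[HCO3-])
log₁₀(0.0537) = -1.270
pH = 9.14 + (-1.270) = 7.87

pH = 7.87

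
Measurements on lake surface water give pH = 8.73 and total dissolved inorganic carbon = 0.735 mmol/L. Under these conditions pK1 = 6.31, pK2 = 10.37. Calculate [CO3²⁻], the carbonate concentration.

[CO3²⁻] = 16.4 μmol/L

α₂ = 1 / (1 + [H⁺]/K2 + [H⁺]²/(K1K2)) = 1 / (1 + 10^+1.64 + 10^-0.78)
   = 1 / (1 + 43.652 + 0.16596) = 1/44.818 = 0.02231
[CO3²⁻] = α₂ × DIC = 0.02231 × 0.735 = 0.0164 mmol/L = 16.4 μmol/L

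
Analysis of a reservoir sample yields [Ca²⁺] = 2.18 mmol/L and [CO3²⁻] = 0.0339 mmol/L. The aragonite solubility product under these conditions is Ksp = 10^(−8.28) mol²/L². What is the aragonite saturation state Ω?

Ω = 14.1

Ksp = 10^(−8.28) = 5.248×10^-9
Ω = [Ca²⁺][CO3²⁻]/Ksp = (2.18×10^-3)(0.0339×10^-3) / 5.248×10^-9 = 14.1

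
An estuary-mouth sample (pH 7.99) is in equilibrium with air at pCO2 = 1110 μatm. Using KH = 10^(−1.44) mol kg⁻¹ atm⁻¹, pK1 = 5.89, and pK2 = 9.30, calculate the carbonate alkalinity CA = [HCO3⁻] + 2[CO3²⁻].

CA = 5.57 mmol/kg

[CO2*] = KH · pCO2 = 10^(−1.44) × 1110×10^-6 = 4.030×10^-5 mol/kg
α₀ = 1/(1 + K1/[H⁺] + K1K2/[H⁺]²) = 1/(1 + 10^+2.10 + 10^+0.79) = 0.007515
DIC = [CO2*]/α₀ = 4.030×10^-5 / 0.007515 = 5.362 mmol/kg
CA = (α₁ + 2α₂)·DIC = (0.9461 + 2×0.04634) × 5.362 = 5.57 mmol/kg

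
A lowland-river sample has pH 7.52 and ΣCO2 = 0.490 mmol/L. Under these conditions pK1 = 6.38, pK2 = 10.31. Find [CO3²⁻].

α₂ = 1 / (1 + [H⁺]/K2 + [H⁺]²/(K1K2)) = 1 / (1 + 10^+2.79 + 10^+1.65)
   = 1 / (1 + 616.60 + 44.668) = 1/662.26 = 0.001510
[CO3²⁻] = α₂ × DIC = 0.001510 × 0.490 = 0.000740 mmol/L = 0.740 μmol/L

[CO3²⁻] = 0.740 μmol/L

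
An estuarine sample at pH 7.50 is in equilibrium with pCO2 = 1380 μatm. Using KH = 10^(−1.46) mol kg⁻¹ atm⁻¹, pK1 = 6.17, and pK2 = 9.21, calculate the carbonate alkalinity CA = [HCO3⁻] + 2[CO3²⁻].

CA = 1.06 mmol/kg

[CO2*] = KH · pCO2 = 10^(−1.46) × 1380×10^-6 = 4.785×10^-5 mol/kg
α₀ = 1/(1 + K1/[H⁺] + K1K2/[H⁺]²) = 1/(1 + 10^+1.33 + 10^-0.38) = 0.04387
DIC = [CO2*]/α₀ = 4.785×10^-5 / 0.04387 = 1.091 mmol/kg
CA = (α₁ + 2α₂)·DIC = (0.9378 + 2×0.01829) × 1.091 = 1.06 mmol/kg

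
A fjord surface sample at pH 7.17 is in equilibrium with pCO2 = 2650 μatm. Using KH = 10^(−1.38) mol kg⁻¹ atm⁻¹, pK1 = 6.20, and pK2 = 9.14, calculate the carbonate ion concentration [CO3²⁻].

[CO2*] = KH · pCO2 = 10^(−1.38) × 2650×10^-6 = 1.105×10^-4 mol/kg
α₀ = 1/(1 + K1/[H⁺] + K1K2/[H⁺]²) = 1/(1 + 10^+0.97 + 10^-1.00) = 0.09585
DIC = [CO2*]/α₀ = 1.105×10^-4 / 0.09585 = 1.152 mmol/kg
[CO3²⁻] = α₂·DIC; α₂ = 0.009585, so [CO3²⁻] = 0.009585 × 1.152 = 0.0110 mmol/kg = 11.0 μmol/kg

[CO3²⁻] = 11.0 μmol/kg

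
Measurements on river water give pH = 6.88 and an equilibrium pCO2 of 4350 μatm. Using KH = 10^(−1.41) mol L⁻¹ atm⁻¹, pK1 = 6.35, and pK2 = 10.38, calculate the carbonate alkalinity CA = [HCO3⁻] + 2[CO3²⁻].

CA = 0.574 mmol/L

[CO2*] = KH · pCO2 = 10^(−1.41) × 4350×10^-6 = 1.692×10^-4 mol/L
α₀ = 1/(1 + K1/[H⁺] + K1K2/[H⁺]²) = 1/(1 + 10^+0.53 + 10^-2.97) = 0.2278
DIC = [CO2*]/α₀ = 1.692×10^-4 / 0.2278 = 0.7429 mmol/L
CA = (α₁ + 2α₂)·DIC = (0.7719 + 2×0.0002441) × 0.7429 = 0.574 mmol/L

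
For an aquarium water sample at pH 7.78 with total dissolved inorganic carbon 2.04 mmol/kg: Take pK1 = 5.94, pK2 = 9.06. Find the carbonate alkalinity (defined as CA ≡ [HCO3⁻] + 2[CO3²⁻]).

CA = 2.11 mmol/kg

CA = [HCO3⁻] + 2[CO3²⁻] = (α₁ + 2α₂)·DIC
At pH 7.78: [H⁺]/K1 = 10^-1.84 = 0.014454, K2/[H⁺] = 10^-1.28 = 0.052481
α₁ = 1/(1 + 0.014454 + 0.052481) = 1/1.0669 = 0.9373; α₂ = α₁·K2/[H⁺] = 0.04919
α₁ + 2α₂ = 1.0356
CA = 1.0356 × 2.04 = 2.11 mmol/kg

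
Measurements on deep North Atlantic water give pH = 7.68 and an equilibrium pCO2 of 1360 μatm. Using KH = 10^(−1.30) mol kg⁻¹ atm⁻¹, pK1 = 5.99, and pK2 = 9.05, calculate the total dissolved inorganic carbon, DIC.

[CO2*] = KH · pCO2 = 10^(−1.30) × 1360×10^-6 = 6.816×10^-5 mol/kg
α₀ = 1/(1 + K1/[H⁺] + K1K2/[H⁺]²) = 1/(1 + 10^+1.69 + 10^+0.32) = 0.01921
DIC = [CO2*]/α₀ = 6.816×10^-5 / 0.01921 = 3.55 mmol/kg

DIC = 3.55 mmol/kg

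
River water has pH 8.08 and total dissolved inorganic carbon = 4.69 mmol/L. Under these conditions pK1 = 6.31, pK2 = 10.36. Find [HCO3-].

α₁ = 1 / (1 + [H⁺]/K1 + K2/[H⁺]) = 1 / (1 + 10^-1.77 + 10^-2.28)
   = 1 / (1 + 0.016982 + 0.0052481) = 1/1.0222 = 0.9783
[HCO3⁻] = α₁ × DIC = 0.9783 × 4.69 = 4.59 mmol/L

[HCO3⁻] = 4.59 mmol/L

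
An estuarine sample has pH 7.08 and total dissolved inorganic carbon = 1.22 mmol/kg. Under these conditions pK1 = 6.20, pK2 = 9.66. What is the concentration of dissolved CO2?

[CO2*] = 0.142 mmol/kg

α₀ = 1 / (1 + K1/[H⁺] + K1K2/[H⁺]²) = 1 / (1 + 10^+0.88 + 10^-1.70)
   = 1 / (1 + 7.5858 + 0.019953) = 1/8.6057 = 0.1162
[CO2*] = α₀ × DIC = 0.1162 × 1.22 = 0.142 mmol/kg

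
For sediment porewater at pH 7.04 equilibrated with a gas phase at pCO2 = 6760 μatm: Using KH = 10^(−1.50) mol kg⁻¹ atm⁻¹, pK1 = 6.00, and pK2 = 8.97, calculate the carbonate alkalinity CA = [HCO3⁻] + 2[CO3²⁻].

CA = 2.40 mmol/kg

[CO2*] = KH · pCO2 = 10^(−1.50) × 6760×10^-6 = 2.138×10^-4 mol/kg
α₀ = 1/(1 + K1/[H⁺] + K1K2/[H⁺]²) = 1/(1 + 10^+1.04 + 10^-0.89) = 0.08269
DIC = [CO2*]/α₀ = 2.138×10^-4 / 0.08269 = 2.585 mmol/kg
CA = (α₁ + 2α₂)·DIC = (0.9067 + 2×0.01065) × 2.585 = 2.40 mmol/kg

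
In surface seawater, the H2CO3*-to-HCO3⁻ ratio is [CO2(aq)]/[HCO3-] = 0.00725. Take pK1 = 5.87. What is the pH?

pH = 8.01

From K1 = [H⁺][HCO3-]/[CO2(aq)]:  pH = pK1 − log₁₀([CO2(aq)]/[HCO3-])
log₁₀(0.00725) = -2.140
pH = 5.87 − (-2.140) = 8.01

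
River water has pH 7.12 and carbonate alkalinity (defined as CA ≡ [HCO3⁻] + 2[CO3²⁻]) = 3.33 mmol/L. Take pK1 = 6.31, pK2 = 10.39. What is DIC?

CA = [HCO3⁻] + 2[CO3²⁻] = (α₁ + 2α₂)·DIC
At pH 7.12: [H⁺]/K1 = 10^-0.81 = 0.15488, K2/[H⁺] = 10^-3.27 = 0.00053703
α₁ = 1/(1 + 0.15488 + 0.00053703) = 1/1.1554 = 0.8655; α₂ = α₁·K2/[H⁺] = 0.0004648
α₁ + 2α₂ = 0.8664
DIC = CA / (α₁ + 2α₂) = 3.33 / 0.8664 = 3.84 mmol/L

DIC = 3.84 mmol/L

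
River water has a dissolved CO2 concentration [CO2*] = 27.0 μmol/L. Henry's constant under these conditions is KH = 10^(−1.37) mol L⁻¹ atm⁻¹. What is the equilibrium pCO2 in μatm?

KH = 10^(−1.37) = 4.266×10^-2 mol L⁻¹ atm⁻¹
pCO2 = [CO2*]/KH = 27.0×10^-6 / 4.266×10^-2 = 6.33×10^-4 atm = 633 μatm

pCO2 = 633 μatm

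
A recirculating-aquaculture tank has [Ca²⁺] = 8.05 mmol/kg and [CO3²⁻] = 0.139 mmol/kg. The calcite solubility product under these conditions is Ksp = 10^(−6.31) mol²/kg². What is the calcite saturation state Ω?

Ksp = 10^(−6.31) = 4.898×10^-7
Ω = [Ca²⁺][CO3²⁻]/Ksp = (8.05×10^-3)(0.139×10^-3) / 4.898×10^-7 = 2.28

Ω = 2.28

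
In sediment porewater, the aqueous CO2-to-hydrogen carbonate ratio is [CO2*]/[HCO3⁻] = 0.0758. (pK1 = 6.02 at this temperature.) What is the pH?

pH = 7.14

From K1 = [H⁺][HCO3⁻]/[CO2*]:  pH = pK1 − log₁₀([CO2*]/[HCO3⁻])
log₁₀(0.0758) = -1.120
pH = 6.02 − (-1.120) = 7.14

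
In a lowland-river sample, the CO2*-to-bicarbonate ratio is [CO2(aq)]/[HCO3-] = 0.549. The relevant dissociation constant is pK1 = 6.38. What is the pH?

From K1 = [H⁺][HCO3-]/[CO2(aq)]:  pH = pK1 − log₁₀([CO2(aq)]/[HCO3-])
log₁₀(0.549) = -0.260
pH = 6.38 − (-0.260) = 6.64

pH = 6.64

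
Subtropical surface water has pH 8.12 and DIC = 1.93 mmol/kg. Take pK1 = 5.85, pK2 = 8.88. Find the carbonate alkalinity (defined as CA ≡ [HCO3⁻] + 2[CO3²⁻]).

CA = 2.21 mmol/kg

CA = [HCO3⁻] + 2[CO3²⁻] = (α₁ + 2α₂)·DIC
At pH 8.12: [H⁺]/K1 = 10^-2.27 = 0.0053703, K2/[H⁺] = 10^-0.76 = 0.17378
α₁ = 1/(1 + 0.0053703 + 0.17378) = 1/1.1792 = 0.8481; α₂ = α₁·K2/[H⁺] = 0.1474
α₁ + 2α₂ = 1.1428
CA = 1.1428 × 1.93 = 2.21 mmol/kg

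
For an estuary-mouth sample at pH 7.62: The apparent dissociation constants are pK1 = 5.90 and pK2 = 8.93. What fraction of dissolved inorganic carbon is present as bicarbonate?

α₁ = 1 / (1 + [H⁺]/K1 + K2/[H⁺]) = 1 / (1 + 10^-1.72 + 10^-1.31)
   = 1 / (1 + 0.019055 + 0.048978) = 1/1.0680 = 0.9363

α₁ = 0.936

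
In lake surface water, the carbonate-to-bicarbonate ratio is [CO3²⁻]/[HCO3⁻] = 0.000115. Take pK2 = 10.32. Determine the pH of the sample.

pH = 6.38

From K2 = [H⁺][CO3²⁻]/[HCO3⁻]:  pH = pK2 + log₁₀([CO3²⁻]/[HCO3⁻])
log₁₀(0.000115) = -3.939
pH = 10.32 + (-3.939) = 6.38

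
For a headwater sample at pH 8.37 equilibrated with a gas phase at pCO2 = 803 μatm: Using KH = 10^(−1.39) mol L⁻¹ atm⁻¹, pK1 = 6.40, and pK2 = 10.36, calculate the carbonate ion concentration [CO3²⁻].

[CO2*] = KH · pCO2 = 10^(−1.39) × 803×10^-6 = 3.271×10^-5 mol/L
α₀ = 1/(1 + K1/[H⁺] + K1K2/[H⁺]²) = 1/(1 + 10^+1.97 + 10^-0.02) = 0.01050
DIC = [CO2*]/α₀ = 3.271×10^-5 / 0.01050 = 3.117 mmol/L
[CO3²⁻] = α₂·DIC; α₂ = 0.01002, so [CO3²⁻] = 0.01002 × 3.117 = 0.0312 mmol/L

[CO3²⁻] = 0.0312 mmol/L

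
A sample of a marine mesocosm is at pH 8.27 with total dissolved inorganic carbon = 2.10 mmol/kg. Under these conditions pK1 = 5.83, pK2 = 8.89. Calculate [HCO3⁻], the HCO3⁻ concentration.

α₁ = 1 / (1 + [H⁺]/K1 + K2/[H⁺]) = 1 / (1 + 10^-2.44 + 10^-0.62)
   = 1 / (1 + 0.0036308 + 0.23988) = 1/1.2435 = 0.8042
[HCO3⁻] = α₁ × DIC = 0.8042 × 2.10 = 1.69 mmol/kg

[HCO3⁻] = 1.69 mmol/kg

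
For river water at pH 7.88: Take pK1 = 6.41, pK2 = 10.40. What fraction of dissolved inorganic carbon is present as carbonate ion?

α₂ = 0.00291

α₂ = 1 / (1 + [H⁺]/K2 + [H⁺]²/(K1K2)) = 1 / (1 + 10^+2.52 + 10^+1.05)
   = 1 / (1 + 331.13 + 11.220) = 1/343.35 = 0.002912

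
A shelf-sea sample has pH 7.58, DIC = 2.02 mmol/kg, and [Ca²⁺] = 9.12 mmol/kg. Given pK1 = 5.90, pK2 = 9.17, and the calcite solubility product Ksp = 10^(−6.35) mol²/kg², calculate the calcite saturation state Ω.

α₂ = 1 / (1 + [H⁺]/K2 + [H⁺]²/(K1K2)) = 1 / (1 + 10^+1.59 + 10^-0.09)
   = 1 / (1 + 38.905 + 0.81283) = 1/40.717 = 0.02456
[CO3²⁻] = α₂ × DIC = 0.02456 × 2.02 = 0.04961 mmol/kg
Ksp = 10^(−6.35) = 4.467×10^-7
Ω = [Ca²⁺][CO3²⁻]/Ksp = (9.12×10^-3)(4.961×10^-5) / 4.467×10^-7 = 1.01

Ω = 1.01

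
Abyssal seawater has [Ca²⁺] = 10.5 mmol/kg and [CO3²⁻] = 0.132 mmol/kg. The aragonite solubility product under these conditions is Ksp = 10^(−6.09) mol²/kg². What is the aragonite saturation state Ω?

Ksp = 10^(−6.09) = 8.128×10^-7
Ω = [Ca²⁺][CO3²⁻]/Ksp = (10.5×10^-3)(0.132×10^-3) / 8.128×10^-7 = 1.71

Ω = 1.71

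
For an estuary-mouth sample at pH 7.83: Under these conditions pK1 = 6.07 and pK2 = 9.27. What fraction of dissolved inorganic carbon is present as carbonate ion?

α₂ = 0.0345

α₂ = 1 / (1 + [H⁺]/K2 + [H⁺]²/(K1K2)) = 1 / (1 + 10^+1.44 + 10^-0.32)
   = 1 / (1 + 27.542 + 0.47863) = 1/29.021 = 0.03446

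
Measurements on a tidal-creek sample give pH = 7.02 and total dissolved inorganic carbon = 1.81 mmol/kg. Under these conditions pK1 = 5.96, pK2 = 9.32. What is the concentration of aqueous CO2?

α₀ = 1 / (1 + K1/[H⁺] + K1K2/[H⁺]²) = 1 / (1 + 10^+1.06 + 10^-1.24)
   = 1 / (1 + 11.482 + 0.057544) = 1/12.539 = 0.07975
[CO2*] = α₀ × DIC = 0.07975 × 1.81 = 0.144 mmol/kg

[CO2*] = 0.144 mmol/kg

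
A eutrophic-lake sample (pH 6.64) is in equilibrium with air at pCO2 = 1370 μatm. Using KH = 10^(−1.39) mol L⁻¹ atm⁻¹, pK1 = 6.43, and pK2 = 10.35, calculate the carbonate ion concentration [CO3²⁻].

[CO3²⁻] = 0.0176 μmol/L

[CO2*] = KH · pCO2 = 10^(−1.39) × 1370×10^-6 = 5.581×10^-5 mol/L
α₀ = 1/(1 + K1/[H⁺] + K1K2/[H⁺]²) = 1/(1 + 10^+0.21 + 10^-3.50) = 0.3814
DIC = [CO2*]/α₀ = 5.581×10^-5 / 0.3814 = 0.1463 mmol/L
[CO3²⁻] = α₂·DIC; α₂ = 0.0001206, so [CO3²⁻] = 0.0001206 × 0.1463 = 1.76×10^-5 mmol/L = 0.0176 μmol/L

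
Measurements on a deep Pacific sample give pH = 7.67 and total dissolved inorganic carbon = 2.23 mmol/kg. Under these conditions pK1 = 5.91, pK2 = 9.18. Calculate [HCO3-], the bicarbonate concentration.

[HCO3⁻] = 2.13 mmol/kg

α₁ = 1 / (1 + [H⁺]/K1 + K2/[H⁺]) = 1 / (1 + 10^-1.76 + 10^-1.51)
   = 1 / (1 + 0.017378 + 0.030903) = 1/1.0483 = 0.9539
[HCO3⁻] = α₁ × DIC = 0.9539 × 2.23 = 2.13 mmol/kg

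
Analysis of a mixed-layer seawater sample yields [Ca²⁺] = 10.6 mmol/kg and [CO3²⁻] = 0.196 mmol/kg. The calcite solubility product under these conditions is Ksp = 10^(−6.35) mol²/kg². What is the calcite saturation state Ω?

Ksp = 10^(−6.35) = 4.467×10^-7
Ω = [Ca²⁺][CO3²⁻]/Ksp = (10.6×10^-3)(0.196×10^-3) / 4.467×10^-7 = 4.65

Ω = 4.65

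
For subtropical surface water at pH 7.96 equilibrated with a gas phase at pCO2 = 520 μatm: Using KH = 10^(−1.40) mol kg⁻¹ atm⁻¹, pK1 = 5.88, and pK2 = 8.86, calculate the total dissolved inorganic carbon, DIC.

DIC = 2.82 mmol/kg

[CO2*] = KH · pCO2 = 10^(−1.40) × 520×10^-6 = 2.070×10^-5 mol/kg
α₀ = 1/(1 + K1/[H⁺] + K1K2/[H⁺]²) = 1/(1 + 10^+2.08 + 10^+1.18) = 0.007333
DIC = [CO2*]/α₀ = 2.070×10^-5 / 0.007333 = 2.82 mmol/kg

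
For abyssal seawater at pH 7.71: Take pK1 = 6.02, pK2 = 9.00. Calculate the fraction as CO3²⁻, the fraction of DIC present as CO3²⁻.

α₂ = 1 / (1 + [H⁺]/K2 + [H⁺]²/(K1K2)) = 1 / (1 + 10^+1.29 + 10^-0.40)
   = 1 / (1 + 19.498 + 0.39811) = 1/20.897 = 0.04785

α₂ = 0.0479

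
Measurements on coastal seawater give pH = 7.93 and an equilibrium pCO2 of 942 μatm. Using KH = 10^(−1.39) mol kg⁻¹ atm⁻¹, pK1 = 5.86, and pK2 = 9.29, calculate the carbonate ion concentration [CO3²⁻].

[CO3²⁻] = 0.197 mmol/kg

[CO2*] = KH · pCO2 = 10^(−1.39) × 942×10^-6 = 3.838×10^-5 mol/kg
α₀ = 1/(1 + K1/[H⁺] + K1K2/[H⁺]²) = 1/(1 + 10^+2.07 + 10^+0.71) = 0.008089
DIC = [CO2*]/α₀ = 3.838×10^-5 / 0.008089 = 4.744 mmol/kg
[CO3²⁻] = α₂·DIC; α₂ = 0.04149, so [CO3²⁻] = 0.04149 × 4.744 = 0.197 mmol/kg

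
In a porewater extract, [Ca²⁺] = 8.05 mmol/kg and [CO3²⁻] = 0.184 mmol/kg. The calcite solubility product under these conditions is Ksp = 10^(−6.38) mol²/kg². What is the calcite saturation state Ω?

Ω = 3.55

Ksp = 10^(−6.38) = 4.169×10^-7
Ω = [Ca²⁺][CO3²⁻]/Ksp = (8.05×10^-3)(0.184×10^-3) / 4.169×10^-7 = 3.55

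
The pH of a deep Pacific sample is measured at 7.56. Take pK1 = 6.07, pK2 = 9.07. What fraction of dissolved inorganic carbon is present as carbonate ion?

α₂ = 0.0291

α₂ = 1 / (1 + [H⁺]/K2 + [H⁺]²/(K1K2)) = 1 / (1 + 10^+1.51 + 10^+0.02)
   = 1 / (1 + 32.359 + 1.0471) = 1/34.406 = 0.02906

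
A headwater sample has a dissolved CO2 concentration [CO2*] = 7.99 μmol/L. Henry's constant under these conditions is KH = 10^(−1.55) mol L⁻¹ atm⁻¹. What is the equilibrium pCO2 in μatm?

KH = 10^(−1.55) = 2.818×10^-2 mol L⁻¹ atm⁻¹
pCO2 = [CO2*]/KH = 7.99×10^-6 / 2.818×10^-2 = 2.83×10^-4 atm = 283 μatm

pCO2 = 283 μatm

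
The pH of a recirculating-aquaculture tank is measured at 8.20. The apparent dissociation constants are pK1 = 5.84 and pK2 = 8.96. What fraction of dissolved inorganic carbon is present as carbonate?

α₂ = 1 / (1 + [H⁺]/K2 + [H⁺]²/(K1K2)) = 1 / (1 + 10^+0.76 + 10^-1.60)
   = 1 / (1 + 5.7544 + 0.025119) = 1/6.7795 = 0.1475

α₂ = 0.148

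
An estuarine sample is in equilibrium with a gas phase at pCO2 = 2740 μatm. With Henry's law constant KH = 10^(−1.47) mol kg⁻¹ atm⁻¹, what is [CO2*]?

KH = 10^(−1.47) = 3.388×10^-2 mol kg⁻¹ atm⁻¹
[CO2*] = KH · pCO2 = 3.388×10^-2 × 2740×10^-6 atm = 9.28×10^-5 mol/kg

[CO2*] = 92.8 μmol/kg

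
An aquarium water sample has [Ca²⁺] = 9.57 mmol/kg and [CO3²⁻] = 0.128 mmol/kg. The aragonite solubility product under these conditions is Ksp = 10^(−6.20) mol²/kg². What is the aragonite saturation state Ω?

Ω = 1.94

Ksp = 10^(−6.20) = 6.310×10^-7
Ω = [Ca²⁺][CO3²⁻]/Ksp = (9.57×10^-3)(0.128×10^-3) / 6.310×10^-7 = 1.94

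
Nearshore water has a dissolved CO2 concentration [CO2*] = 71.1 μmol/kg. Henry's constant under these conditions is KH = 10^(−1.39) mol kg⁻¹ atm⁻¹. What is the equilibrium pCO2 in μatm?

KH = 10^(−1.39) = 4.074×10^-2 mol kg⁻¹ atm⁻¹
pCO2 = [CO2*]/KH = 71.1×10^-6 / 4.074×10^-2 = 1.75×10^-3 atm = 1750 μatm

pCO2 = 1750 μatm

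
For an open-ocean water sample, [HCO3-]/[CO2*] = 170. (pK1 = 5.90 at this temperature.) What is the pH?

From K1 = [H⁺][HCO3-]/[CO2*]:  pH = pK1 + log₁₀([HCO3-]/[CO2*])
log₁₀(170) = +2.230
pH = 5.90 + (+2.230) = 8.13

pH = 8.13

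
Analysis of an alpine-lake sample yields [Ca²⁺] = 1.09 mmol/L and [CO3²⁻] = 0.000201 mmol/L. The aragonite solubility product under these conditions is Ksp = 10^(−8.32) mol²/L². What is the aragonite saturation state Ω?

Ksp = 10^(−8.32) = 4.786×10^-9
Ω = [Ca²⁺][CO3²⁻]/Ksp = (1.09×10^-3)(0.000201×10^-3) / 4.786×10^-9 = 0.0458

Ω = 0.0458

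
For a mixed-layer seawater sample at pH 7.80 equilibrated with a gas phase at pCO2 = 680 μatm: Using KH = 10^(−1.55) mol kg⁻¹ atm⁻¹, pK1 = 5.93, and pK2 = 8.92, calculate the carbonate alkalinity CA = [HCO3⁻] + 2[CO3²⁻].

CA = 1.64 mmol/kg

[CO2*] = KH · pCO2 = 10^(−1.55) × 680×10^-6 = 1.917×10^-5 mol/kg
α₀ = 1/(1 + K1/[H⁺] + K1K2/[H⁺]²) = 1/(1 + 10^+1.87 + 10^+0.75) = 0.01238
DIC = [CO2*]/α₀ = 1.917×10^-5 / 0.01238 = 1.548 mmol/kg
CA = (α₁ + 2α₂)·DIC = (0.9180 + 2×0.06964) × 1.548 = 1.64 mmol/kg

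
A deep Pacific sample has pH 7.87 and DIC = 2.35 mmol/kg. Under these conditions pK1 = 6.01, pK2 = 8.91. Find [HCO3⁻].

α₁ = 1 / (1 + [H⁺]/K1 + K2/[H⁺]) = 1 / (1 + 10^-1.86 + 10^-1.04)
   = 1 / (1 + 0.013804 + 0.091201) = 1/1.1050 = 0.9050
[HCO3⁻] = α₁ × DIC = 0.9050 × 2.35 = 2.13 mmol/kg

[HCO3⁻] = 2.13 mmol/kg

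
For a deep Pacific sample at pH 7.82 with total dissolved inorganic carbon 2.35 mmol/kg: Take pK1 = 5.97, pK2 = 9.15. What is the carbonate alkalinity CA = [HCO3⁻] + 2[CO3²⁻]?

CA = 2.42 mmol/kg

CA = [HCO3⁻] + 2[CO3²⁻] = (α₁ + 2α₂)·DIC
At pH 7.82: [H⁺]/K1 = 10^-1.85 = 0.014125, K2/[H⁺] = 10^-1.33 = 0.046774
α₁ = 1/(1 + 0.014125 + 0.046774) = 1/1.0609 = 0.9426; α₂ = α₁·K2/[H⁺] = 0.04409
α₁ + 2α₂ = 1.0308
CA = 1.0308 × 2.35 = 2.42 mmol/kg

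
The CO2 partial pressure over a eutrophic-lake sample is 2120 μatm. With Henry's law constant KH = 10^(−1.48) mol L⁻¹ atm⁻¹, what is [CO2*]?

KH = 10^(−1.48) = 3.311×10^-2 mol L⁻¹ atm⁻¹
[CO2*] = KH · pCO2 = 3.311×10^-2 × 2120×10^-6 atm = 7.02×10^-5 mol/L

[CO2*] = 70.2 μmol/L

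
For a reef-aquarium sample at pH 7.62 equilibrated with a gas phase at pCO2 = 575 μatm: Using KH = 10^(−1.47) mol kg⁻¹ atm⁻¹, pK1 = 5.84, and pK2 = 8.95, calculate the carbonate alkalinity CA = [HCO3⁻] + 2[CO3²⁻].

CA = 1.28 mmol/kg

[CO2*] = KH · pCO2 = 10^(−1.47) × 575×10^-6 = 1.948×10^-5 mol/kg
α₀ = 1/(1 + K1/[H⁺] + K1K2/[H⁺]²) = 1/(1 + 10^+1.78 + 10^+0.45) = 0.01561
DIC = [CO2*]/α₀ = 1.948×10^-5 / 0.01561 = 1.248 mmol/kg
CA = (α₁ + 2α₂)·DIC = (0.9404 + 2×0.04399) × 1.248 = 1.28 mmol/kg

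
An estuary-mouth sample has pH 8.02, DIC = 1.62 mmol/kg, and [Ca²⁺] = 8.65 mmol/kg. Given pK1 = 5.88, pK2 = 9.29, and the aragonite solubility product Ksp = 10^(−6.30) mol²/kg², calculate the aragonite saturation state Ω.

α₂ = 1 / (1 + [H⁺]/K2 + [H⁺]²/(K1K2)) = 1 / (1 + 10^+1.27 + 10^-0.87)
   = 1 / (1 + 18.621 + 0.13490) = 1/19.756 = 0.05062
[CO3²⁻] = α₂ × DIC = 0.05062 × 1.62 = 0.08200 mmol/kg
Ksp = 10^(−6.30) = 5.012×10^-7
Ω = [Ca²⁺][CO3²⁻]/Ksp = (8.65×10^-3)(8.200×10^-5) / 5.012×10^-7 = 1.42

Ω = 1.42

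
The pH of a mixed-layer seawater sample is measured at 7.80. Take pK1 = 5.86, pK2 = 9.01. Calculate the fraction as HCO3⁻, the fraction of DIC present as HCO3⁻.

α₁ = 1 / (1 + [H⁺]/K1 + K2/[H⁺]) = 1 / (1 + 10^-1.94 + 10^-1.21)
   = 1 / (1 + 0.011482 + 0.061660) = 1/1.0731 = 0.9318

α₁ = 0.932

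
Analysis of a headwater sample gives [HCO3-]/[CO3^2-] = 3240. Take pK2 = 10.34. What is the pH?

From K2 = [H⁺][CO3^2-]/[HCO3-]:  pH = pK2 − log₁₀([HCO3-]/[CO3^2-])
log₁₀(3240) = +3.511
pH = 10.34 − (+3.511) = 6.83

pH = 6.83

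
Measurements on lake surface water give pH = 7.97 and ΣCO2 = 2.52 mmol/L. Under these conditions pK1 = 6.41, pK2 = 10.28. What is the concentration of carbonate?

[CO3²⁻] = 12.0 μmol/L

α₂ = 1 / (1 + [H⁺]/K2 + [H⁺]²/(K1K2)) = 1 / (1 + 10^+2.31 + 10^+0.75)
   = 1 / (1 + 204.17 + 5.6234) = 1/210.80 = 0.004744
[CO3²⁻] = α₂ × DIC = 0.004744 × 2.52 = 0.0120 mmol/L = 12.0 μmol/L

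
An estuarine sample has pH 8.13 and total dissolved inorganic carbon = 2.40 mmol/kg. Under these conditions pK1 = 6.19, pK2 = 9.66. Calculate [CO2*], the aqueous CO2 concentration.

α₀ = 1 / (1 + K1/[H⁺] + K1K2/[H⁺]²) = 1 / (1 + 10^+1.94 + 10^+0.41)
   = 1 / (1 + 87.096 + 2.5704) = 1/90.667 = 0.01103
[CO2*] = α₀ × DIC = 0.01103 × 2.40 = 0.0265 mmol/kg

[CO2*] = 0.0265 mmol/kg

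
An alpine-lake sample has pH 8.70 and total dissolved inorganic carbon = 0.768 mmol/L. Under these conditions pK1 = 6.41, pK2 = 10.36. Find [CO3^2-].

[CO3²⁻] = 16.4 μmol/L

α₂ = 1 / (1 + [H⁺]/K2 + [H⁺]²/(K1K2)) = 1 / (1 + 10^+1.66 + 10^-0.63)
   = 1 / (1 + 45.709 + 0.23442) = 1/46.943 = 0.02130
[CO3²⁻] = α₂ × DIC = 0.02130 × 0.768 = 0.0164 mmol/L = 16.4 μmol/L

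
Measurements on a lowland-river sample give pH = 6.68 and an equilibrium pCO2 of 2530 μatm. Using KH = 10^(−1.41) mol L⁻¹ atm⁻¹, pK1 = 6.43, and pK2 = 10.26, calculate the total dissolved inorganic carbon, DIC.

DIC = 0.274 mmol/L

[CO2*] = KH · pCO2 = 10^(−1.41) × 2530×10^-6 = 9.843×10^-5 mol/L
α₀ = 1/(1 + K1/[H⁺] + K1K2/[H⁺]²) = 1/(1 + 10^+0.25 + 10^-3.33) = 0.3599
DIC = [CO2*]/α₀ = 9.843×10^-5 / 0.3599 = 0.274 mmol/L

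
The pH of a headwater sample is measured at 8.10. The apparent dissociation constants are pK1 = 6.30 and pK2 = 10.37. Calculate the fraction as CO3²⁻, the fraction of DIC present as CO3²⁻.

α₂ = 0.00526

α₂ = 1 / (1 + [H⁺]/K2 + [H⁺]²/(K1K2)) = 1 / (1 + 10^+2.27 + 10^+0.47)
   = 1 / (1 + 186.21 + 2.9512) = 1/190.16 = 0.005259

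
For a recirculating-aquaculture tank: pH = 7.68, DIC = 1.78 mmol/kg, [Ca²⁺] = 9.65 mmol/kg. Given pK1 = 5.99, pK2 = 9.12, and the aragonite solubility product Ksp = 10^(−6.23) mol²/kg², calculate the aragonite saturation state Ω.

α₂ = 1 / (1 + [H⁺]/K2 + [H⁺]²/(K1K2)) = 1 / (1 + 10^+1.44 + 10^-0.25)
   = 1 / (1 + 27.542 + 0.56234) = 1/29.105 = 0.03436
[CO3²⁻] = α₂ × DIC = 0.03436 × 1.78 = 0.06116 mmol/kg
Ksp = 10^(−6.23) = 5.888×10^-7
Ω = [Ca²⁺][CO3²⁻]/Ksp = (9.65×10^-3)(6.116×10^-5) / 5.888×10^-7 = 1.00

Ω = 1.00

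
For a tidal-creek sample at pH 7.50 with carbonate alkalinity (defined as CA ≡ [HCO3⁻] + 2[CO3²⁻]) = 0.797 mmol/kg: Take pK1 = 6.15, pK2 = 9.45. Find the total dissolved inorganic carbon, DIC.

DIC = 0.823 mmol/kg

CA = [HCO3⁻] + 2[CO3²⁻] = (α₁ + 2α₂)·DIC
At pH 7.50: [H⁺]/K1 = 10^-1.35 = 0.044668, K2/[H⁺] = 10^-1.95 = 0.011220
α₁ = 1/(1 + 0.044668 + 0.011220) = 1/1.0559 = 0.9471; α₂ = α₁·K2/[H⁺] = 0.01063
α₁ + 2α₂ = 0.9683
DIC = CA / (α₁ + 2α₂) = 0.797 / 0.9683 = 0.823 mmol/kg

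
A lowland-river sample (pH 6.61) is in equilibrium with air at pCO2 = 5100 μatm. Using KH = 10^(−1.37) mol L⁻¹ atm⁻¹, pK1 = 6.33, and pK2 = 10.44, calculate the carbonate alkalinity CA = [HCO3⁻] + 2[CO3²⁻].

CA = 0.415 mmol/L

[CO2*] = KH · pCO2 = 10^(−1.37) × 5100×10^-6 = 2.176×10^-4 mol/L
α₀ = 1/(1 + K1/[H⁺] + K1K2/[H⁺]²) = 1/(1 + 10^+0.28 + 10^-3.55) = 0.3441
DIC = [CO2*]/α₀ = 2.176×10^-4 / 0.3441 = 0.6322 mmol/L
CA = (α₁ + 2α₂)·DIC = (0.6558 + 2×9.699×10^-5) × 0.6322 = 0.415 mmol/L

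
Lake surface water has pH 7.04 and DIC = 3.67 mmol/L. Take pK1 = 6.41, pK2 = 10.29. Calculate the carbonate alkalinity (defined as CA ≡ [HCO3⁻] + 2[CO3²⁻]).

CA = [HCO3⁻] + 2[CO3²⁻] = (α₁ + 2α₂)·DIC
At pH 7.04: [H⁺]/K1 = 10^-0.63 = 0.23442, K2/[H⁺] = 10^-3.25 = 0.00056234
α₁ = 1/(1 + 0.23442 + 0.00056234) = 1/1.2350 = 0.8097; α₂ = α₁·K2/[H⁺] = 0.0004553
α₁ + 2α₂ = 0.8106
CA = 0.8106 × 3.67 = 2.98 mmol/L

CA = 2.98 mmol/L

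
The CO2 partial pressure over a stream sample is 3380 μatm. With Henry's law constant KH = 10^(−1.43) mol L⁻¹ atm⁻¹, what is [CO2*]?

[CO2*] = 126 μmol/L

KH = 10^(−1.43) = 3.715×10^-2 mol L⁻¹ atm⁻¹
[CO2*] = KH · pCO2 = 3.715×10^-2 × 3380×10^-6 atm = 1.26×10^-4 mol/L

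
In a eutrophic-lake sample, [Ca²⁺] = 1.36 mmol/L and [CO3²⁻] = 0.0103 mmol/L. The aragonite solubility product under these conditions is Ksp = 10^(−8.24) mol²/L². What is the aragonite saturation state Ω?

Ω = 2.43

Ksp = 10^(−8.24) = 5.754×10^-9
Ω = [Ca²⁺][CO3²⁻]/Ksp = (1.36×10^-3)(0.0103×10^-3) / 5.754×10^-9 = 2.43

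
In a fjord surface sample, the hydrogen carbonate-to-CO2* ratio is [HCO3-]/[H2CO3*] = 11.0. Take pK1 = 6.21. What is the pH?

pH = 7.25

From K1 = [H⁺][HCO3-]/[H2CO3*]:  pH = pK1 + log₁₀([HCO3-]/[H2CO3*])
log₁₀(11.0) = +1.041
pH = 6.21 + (+1.041) = 7.25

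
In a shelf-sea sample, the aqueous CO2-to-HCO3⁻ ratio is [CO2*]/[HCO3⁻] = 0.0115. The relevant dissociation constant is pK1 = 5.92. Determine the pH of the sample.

pH = 7.86

From K1 = [H⁺][HCO3⁻]/[CO2*]:  pH = pK1 − log₁₀([CO2*]/[HCO3⁻])
log₁₀(0.0115) = -1.939
pH = 5.92 − (-1.939) = 7.86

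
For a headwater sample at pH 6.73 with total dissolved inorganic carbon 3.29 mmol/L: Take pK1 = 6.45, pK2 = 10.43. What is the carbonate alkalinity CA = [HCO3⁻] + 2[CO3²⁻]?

CA = 2.16 mmol/L

CA = [HCO3⁻] + 2[CO3²⁻] = (α₁ + 2α₂)·DIC
At pH 6.73: [H⁺]/K1 = 10^-0.28 = 0.52481, K2/[H⁺] = 10^-3.70 = 0.00019953
α₁ = 1/(1 + 0.52481 + 0.00019953) = 1/1.5250 = 0.6557; α₂ = α₁·K2/[H⁺] = 0.0001308
α₁ + 2α₂ = 0.6560
CA = 0.6560 × 3.29 = 2.16 mmol/L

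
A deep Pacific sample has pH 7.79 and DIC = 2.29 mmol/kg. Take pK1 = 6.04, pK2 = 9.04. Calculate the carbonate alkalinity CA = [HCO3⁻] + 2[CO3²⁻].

CA = [HCO3⁻] + 2[CO3²⁻] = (α₁ + 2α₂)·DIC
At pH 7.79: [H⁺]/K1 = 10^-1.75 = 0.017783, K2/[H⁺] = 10^-1.25 = 0.056234
α₁ = 1/(1 + 0.017783 + 0.056234) = 1/1.0740 = 0.9311; α₂ = α₁·K2/[H⁺] = 0.05236
α₁ + 2α₂ = 1.0358
CA = 1.0358 × 2.29 = 2.37 mmol/kg

CA = 2.37 mmol/kg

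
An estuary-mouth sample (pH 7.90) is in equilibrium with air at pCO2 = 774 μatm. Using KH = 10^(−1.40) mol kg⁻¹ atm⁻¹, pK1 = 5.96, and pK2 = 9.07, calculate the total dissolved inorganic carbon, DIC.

DIC = 2.90 mmol/kg

[CO2*] = KH · pCO2 = 10^(−1.40) × 774×10^-6 = 3.081×10^-5 mol/kg
α₀ = 1/(1 + K1/[H⁺] + K1K2/[H⁺]²) = 1/(1 + 10^+1.94 + 10^+0.77) = 0.01064
DIC = [CO2*]/α₀ = 3.081×10^-5 / 0.01064 = 2.90 mmol/kg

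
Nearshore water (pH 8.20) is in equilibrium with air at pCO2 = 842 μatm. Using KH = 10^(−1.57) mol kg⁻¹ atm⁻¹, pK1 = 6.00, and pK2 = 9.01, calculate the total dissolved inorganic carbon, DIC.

[CO2*] = KH · pCO2 = 10^(−1.57) × 842×10^-6 = 2.266×10^-5 mol/kg
α₀ = 1/(1 + K1/[H⁺] + K1K2/[H⁺]²) = 1/(1 + 10^+2.20 + 10^+1.39) = 0.005434
DIC = [CO2*]/α₀ = 2.266×10^-5 / 0.005434 = 4.17 mmol/kg

DIC = 4.17 mmol/kg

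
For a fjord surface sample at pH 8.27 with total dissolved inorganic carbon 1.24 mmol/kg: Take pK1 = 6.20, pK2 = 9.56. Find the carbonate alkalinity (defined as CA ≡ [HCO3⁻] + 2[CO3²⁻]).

CA = 1.29 mmol/kg

CA = [HCO3⁻] + 2[CO3²⁻] = (α₁ + 2α₂)·DIC
At pH 8.27: [H⁺]/K1 = 10^-2.07 = 0.0085114, K2/[H⁺] = 10^-1.29 = 0.051286
α₁ = 1/(1 + 0.0085114 + 0.051286) = 1/1.0598 = 0.9436; α₂ = α₁·K2/[H⁺] = 0.04839
α₁ + 2α₂ = 1.0404
CA = 1.0404 × 1.24 = 1.29 mmol/kg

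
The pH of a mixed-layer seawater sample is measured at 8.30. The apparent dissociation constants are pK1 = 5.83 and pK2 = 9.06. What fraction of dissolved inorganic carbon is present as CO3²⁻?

α₂ = 1 / (1 + [H⁺]/K2 + [H⁺]²/(K1K2)) = 1 / (1 + 10^+0.76 + 10^-1.71)
   = 1 / (1 + 5.7544 + 0.019498) = 1/6.7739 = 0.1476

α₂ = 0.148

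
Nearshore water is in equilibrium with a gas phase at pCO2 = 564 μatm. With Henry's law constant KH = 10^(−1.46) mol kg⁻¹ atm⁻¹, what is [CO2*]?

KH = 10^(−1.46) = 3.467×10^-2 mol kg⁻¹ atm⁻¹
[CO2*] = KH · pCO2 = 3.467×10^-2 × 564×10^-6 atm = 1.96×10^-5 mol/kg

[CO2*] = 19.6 μmol/kg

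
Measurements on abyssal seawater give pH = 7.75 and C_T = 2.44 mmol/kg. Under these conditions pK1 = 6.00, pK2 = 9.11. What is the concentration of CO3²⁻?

α₂ = 1 / (1 + [H⁺]/K2 + [H⁺]²/(K1K2)) = 1 / (1 + 10^+1.36 + 10^-0.39)
   = 1 / (1 + 22.909 + 0.40738) = 1/24.316 = 0.04113
[CO3²⁻] = α₂ × DIC = 0.04113 × 2.44 = 0.100 mmol/kg

[CO3²⁻] = 0.100 mmol/kg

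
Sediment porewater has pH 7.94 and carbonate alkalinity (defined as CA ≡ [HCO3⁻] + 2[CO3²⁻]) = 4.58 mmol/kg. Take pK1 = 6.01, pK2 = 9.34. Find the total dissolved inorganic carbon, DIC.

CA = [HCO3⁻] + 2[CO3²⁻] = (α₁ + 2α₂)·DIC
At pH 7.94: [H⁺]/K1 = 10^-1.93 = 0.011749, K2/[H⁺] = 10^-1.40 = 0.039811
α₁ = 1/(1 + 0.011749 + 0.039811) = 1/1.0516 = 0.9510; α₂ = α₁·K2/[H⁺] = 0.03786
α₁ + 2α₂ = 1.0267
DIC = CA / (α₁ + 2α₂) = 4.58 / 1.0267 = 4.46 mmol/kg

DIC = 4.46 mmol/kg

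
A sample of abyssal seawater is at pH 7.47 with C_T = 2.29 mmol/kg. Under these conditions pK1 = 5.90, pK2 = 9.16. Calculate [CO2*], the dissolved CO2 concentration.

α₀ = 1 / (1 + K1/[H⁺] + K1K2/[H⁺]²) = 1 / (1 + 10^+1.57 + 10^-0.12)
   = 1 / (1 + 37.154 + 0.75858) = 1/38.912 = 0.02570
[CO2*] = α₀ × DIC = 0.02570 × 2.29 = 0.0589 mmol/kg

[CO2*] = 0.0589 mmol/kg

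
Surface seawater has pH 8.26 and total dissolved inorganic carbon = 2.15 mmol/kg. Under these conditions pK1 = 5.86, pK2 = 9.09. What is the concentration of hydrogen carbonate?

α₁ = 1 / (1 + [H⁺]/K1 + K2/[H⁺]) = 1 / (1 + 10^-2.40 + 10^-0.83)
   = 1 / (1 + 0.0039811 + 0.14791) = 1/1.1519 = 0.8681
[HCO3⁻] = α₁ × DIC = 0.8681 × 2.15 = 1.87 mmol/kg

[HCO3⁻] = 1.87 mmol/kg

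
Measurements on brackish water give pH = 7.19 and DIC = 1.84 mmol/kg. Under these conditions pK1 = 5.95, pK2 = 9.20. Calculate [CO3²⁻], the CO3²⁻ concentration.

[CO3²⁻] = 16.8 μmol/kg

α₂ = 1 / (1 + [H⁺]/K2 + [H⁺]²/(K1K2)) = 1 / (1 + 10^+2.01 + 10^+0.77)
   = 1 / (1 + 102.33 + 5.8884) = 1/109.22 = 0.009156
[CO3²⁻] = α₂ × DIC = 0.009156 × 1.84 = 0.0168 mmol/kg = 16.8 μmol/kg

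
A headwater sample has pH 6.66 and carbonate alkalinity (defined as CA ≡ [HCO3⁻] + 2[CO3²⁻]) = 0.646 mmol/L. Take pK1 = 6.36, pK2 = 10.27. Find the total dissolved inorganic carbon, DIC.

DIC = 0.969 mmol/L

CA = [HCO3⁻] + 2[CO3²⁻] = (α₁ + 2α₂)·DIC
At pH 6.66: [H⁺]/K1 = 10^-0.30 = 0.50119, K2/[H⁺] = 10^-3.61 = 0.00024547
α₁ = 1/(1 + 0.50119 + 0.00024547) = 1/1.5014 = 0.6660; α₂ = α₁·K2/[H⁺] = 0.0001635
α₁ + 2α₂ = 0.6664
DIC = CA / (α₁ + 2α₂) = 0.646 / 0.6664 = 0.969 mmol/L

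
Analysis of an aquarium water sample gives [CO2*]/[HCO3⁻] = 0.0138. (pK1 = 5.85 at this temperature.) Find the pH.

From K1 = [H⁺][HCO3⁻]/[CO2*]:  pH = pK1 − log₁₀([CO2*]/[HCO3⁻])
log₁₀(0.0138) = -1.860
pH = 5.85 − (-1.860) = 7.71

pH = 7.71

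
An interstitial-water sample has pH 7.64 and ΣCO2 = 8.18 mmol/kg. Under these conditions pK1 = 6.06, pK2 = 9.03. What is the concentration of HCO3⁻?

[HCO3⁻] = 7.67 mmol/kg

α₁ = 1 / (1 + [H⁺]/K1 + K2/[H⁺]) = 1 / (1 + 10^-1.58 + 10^-1.39)
   = 1 / (1 + 0.026303 + 0.040738) = 1/1.0670 = 0.9372
[HCO3⁻] = α₁ × DIC = 0.9372 × 8.18 = 7.67 mmol/kg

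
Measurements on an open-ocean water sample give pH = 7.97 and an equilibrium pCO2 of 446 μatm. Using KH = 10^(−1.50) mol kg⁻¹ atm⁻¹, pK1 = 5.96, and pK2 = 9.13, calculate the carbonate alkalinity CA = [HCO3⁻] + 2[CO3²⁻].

CA = 1.64 mmol/kg

[CO2*] = KH · pCO2 = 10^(−1.50) × 446×10^-6 = 1.410×10^-5 mol/kg
α₀ = 1/(1 + K1/[H⁺] + K1K2/[H⁺]²) = 1/(1 + 10^+2.01 + 10^+0.85) = 0.009057
DIC = [CO2*]/α₀ = 1.410×10^-5 / 0.009057 = 1.557 mmol/kg
CA = (α₁ + 2α₂)·DIC = (0.9268 + 2×0.06412) × 1.557 = 1.64 mmol/kg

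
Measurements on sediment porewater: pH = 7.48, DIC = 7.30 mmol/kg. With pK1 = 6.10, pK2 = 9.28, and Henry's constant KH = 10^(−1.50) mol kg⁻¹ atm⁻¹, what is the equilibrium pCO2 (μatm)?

pCO2 = 9100 μatm

α₀ = 1 / (1 + K1/[H⁺] + K1K2/[H⁺]²) = 1 / (1 + 10^+1.38 + 10^-0.42)
   = 1 / (1 + 23.988 + 0.38019) = 1/25.369 = 0.03942
[CO2*] = α₀ × DIC = 0.03942 × 7.30 = 0.2878 mmol/kg
pCO2 = [CO2*]/KH = 2.878×10^-4 / 3.162×10^-2 = 9100 μatm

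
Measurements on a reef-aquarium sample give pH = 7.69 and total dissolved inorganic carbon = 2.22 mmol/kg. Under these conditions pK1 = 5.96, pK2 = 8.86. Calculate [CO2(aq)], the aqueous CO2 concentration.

α₀ = 1 / (1 + K1/[H⁺] + K1K2/[H⁺]²) = 1 / (1 + 10^+1.73 + 10^+0.56)
   = 1 / (1 + 53.703 + 3.6308) = 1/58.334 = 0.01714
[CO2*] = α₀ × DIC = 0.01714 × 2.22 = 0.0381 mmol/kg

[CO2*] = 0.0381 mmol/kg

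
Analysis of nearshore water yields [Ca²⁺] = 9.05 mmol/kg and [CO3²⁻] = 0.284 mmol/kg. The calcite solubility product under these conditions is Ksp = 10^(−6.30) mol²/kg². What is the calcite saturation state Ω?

Ksp = 10^(−6.30) = 5.012×10^-7
Ω = [Ca²⁺][CO3²⁻]/Ksp = (9.05×10^-3)(0.284×10^-3) / 5.012×10^-7 = 5.13

Ω = 5.13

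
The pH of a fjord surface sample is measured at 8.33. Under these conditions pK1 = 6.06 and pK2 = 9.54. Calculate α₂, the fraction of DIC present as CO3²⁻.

α₂ = 1 / (1 + [H⁺]/K2 + [H⁺]²/(K1K2)) = 1 / (1 + 10^+1.21 + 10^-1.06)
   = 1 / (1 + 16.218 + 0.087096) = 1/17.305 = 0.05779

α₂ = 0.0578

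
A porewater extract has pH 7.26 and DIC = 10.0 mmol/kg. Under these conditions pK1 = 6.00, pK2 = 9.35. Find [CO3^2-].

[CO3²⁻] = 0.0765 mmol/kg

α₂ = 1 / (1 + [H⁺]/K2 + [H⁺]²/(K1K2)) = 1 / (1 + 10^+2.09 + 10^+0.83)
   = 1 / (1 + 123.03 + 6.7608) = 1/130.79 = 0.007646
[CO3²⁻] = α₂ × DIC = 0.007646 × 10.0 = 0.0765 mmol/kg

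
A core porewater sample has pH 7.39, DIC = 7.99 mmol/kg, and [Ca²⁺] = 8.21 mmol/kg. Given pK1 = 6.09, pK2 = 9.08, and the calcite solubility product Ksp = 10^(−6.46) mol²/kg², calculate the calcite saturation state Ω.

α₂ = 1 / (1 + [H⁺]/K2 + [H⁺]²/(K1K2)) = 1 / (1 + 10^+1.69 + 10^+0.39)
   = 1 / (1 + 48.978 + 2.4547) = 1/52.433 = 0.01907
[CO3²⁻] = α₂ × DIC = 0.01907 × 7.99 = 0.1524 mmol/kg
Ksp = 10^(−6.46) = 3.467×10^-7
Ω = [Ca²⁺][CO3²⁻]/Ksp = (8.21×10^-3)(1.524×10^-4) / 3.467×10^-7 = 3.61

Ω = 3.61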